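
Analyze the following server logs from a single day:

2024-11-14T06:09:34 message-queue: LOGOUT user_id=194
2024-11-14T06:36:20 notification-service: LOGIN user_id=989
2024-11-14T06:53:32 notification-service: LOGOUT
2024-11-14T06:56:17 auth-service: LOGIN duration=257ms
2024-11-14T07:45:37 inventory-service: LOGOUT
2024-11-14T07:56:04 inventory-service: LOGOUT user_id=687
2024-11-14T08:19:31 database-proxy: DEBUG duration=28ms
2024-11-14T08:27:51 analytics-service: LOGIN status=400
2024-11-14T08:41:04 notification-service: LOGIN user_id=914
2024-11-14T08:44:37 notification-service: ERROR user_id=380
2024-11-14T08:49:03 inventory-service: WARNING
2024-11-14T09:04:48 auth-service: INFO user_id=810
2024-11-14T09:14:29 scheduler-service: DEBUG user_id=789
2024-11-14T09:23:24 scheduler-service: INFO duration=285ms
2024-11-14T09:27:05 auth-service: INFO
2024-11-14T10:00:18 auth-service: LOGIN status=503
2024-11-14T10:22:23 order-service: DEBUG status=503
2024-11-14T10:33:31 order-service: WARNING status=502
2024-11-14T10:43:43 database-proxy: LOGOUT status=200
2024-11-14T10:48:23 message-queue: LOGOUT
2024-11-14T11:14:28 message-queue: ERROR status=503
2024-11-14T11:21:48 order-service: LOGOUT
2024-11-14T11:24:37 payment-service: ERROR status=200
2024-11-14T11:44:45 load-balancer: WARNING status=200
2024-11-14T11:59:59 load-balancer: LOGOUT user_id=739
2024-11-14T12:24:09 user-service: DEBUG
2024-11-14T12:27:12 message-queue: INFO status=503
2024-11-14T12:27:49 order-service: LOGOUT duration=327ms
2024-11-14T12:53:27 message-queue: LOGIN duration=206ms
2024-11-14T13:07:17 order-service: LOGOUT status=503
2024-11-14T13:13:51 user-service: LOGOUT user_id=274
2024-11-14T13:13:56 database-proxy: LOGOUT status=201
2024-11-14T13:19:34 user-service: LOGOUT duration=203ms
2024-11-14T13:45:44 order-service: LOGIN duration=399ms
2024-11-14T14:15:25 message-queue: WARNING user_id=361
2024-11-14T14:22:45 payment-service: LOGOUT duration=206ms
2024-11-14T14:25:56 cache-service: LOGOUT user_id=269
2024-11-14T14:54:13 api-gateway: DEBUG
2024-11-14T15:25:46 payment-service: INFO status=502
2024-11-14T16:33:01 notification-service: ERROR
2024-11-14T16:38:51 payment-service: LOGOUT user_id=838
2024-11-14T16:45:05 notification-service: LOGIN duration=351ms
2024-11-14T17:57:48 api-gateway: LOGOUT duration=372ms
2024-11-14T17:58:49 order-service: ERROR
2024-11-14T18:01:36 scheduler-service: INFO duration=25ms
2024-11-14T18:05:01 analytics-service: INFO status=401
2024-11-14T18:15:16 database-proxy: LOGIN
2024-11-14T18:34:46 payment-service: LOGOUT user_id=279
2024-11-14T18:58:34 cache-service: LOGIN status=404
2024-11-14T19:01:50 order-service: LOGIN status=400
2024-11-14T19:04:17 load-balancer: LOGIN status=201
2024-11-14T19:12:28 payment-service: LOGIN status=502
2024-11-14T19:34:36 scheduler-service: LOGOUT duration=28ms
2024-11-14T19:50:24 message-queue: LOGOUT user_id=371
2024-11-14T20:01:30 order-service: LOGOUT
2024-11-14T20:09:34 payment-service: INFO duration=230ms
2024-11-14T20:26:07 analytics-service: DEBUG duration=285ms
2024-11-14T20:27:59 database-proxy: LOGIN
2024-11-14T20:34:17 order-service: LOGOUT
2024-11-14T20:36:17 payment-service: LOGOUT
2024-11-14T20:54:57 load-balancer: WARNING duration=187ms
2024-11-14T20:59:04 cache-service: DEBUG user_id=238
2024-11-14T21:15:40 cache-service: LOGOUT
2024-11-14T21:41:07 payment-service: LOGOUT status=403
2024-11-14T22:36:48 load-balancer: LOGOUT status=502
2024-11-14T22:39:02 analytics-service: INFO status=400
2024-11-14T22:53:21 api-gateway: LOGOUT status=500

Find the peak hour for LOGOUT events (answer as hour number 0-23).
13

To find the peak hour:

1. Group all LOGOUT events by hour
2. Count events in each hour
3. Find hour with maximum count
4. Peak hour: 13 (with 4 events)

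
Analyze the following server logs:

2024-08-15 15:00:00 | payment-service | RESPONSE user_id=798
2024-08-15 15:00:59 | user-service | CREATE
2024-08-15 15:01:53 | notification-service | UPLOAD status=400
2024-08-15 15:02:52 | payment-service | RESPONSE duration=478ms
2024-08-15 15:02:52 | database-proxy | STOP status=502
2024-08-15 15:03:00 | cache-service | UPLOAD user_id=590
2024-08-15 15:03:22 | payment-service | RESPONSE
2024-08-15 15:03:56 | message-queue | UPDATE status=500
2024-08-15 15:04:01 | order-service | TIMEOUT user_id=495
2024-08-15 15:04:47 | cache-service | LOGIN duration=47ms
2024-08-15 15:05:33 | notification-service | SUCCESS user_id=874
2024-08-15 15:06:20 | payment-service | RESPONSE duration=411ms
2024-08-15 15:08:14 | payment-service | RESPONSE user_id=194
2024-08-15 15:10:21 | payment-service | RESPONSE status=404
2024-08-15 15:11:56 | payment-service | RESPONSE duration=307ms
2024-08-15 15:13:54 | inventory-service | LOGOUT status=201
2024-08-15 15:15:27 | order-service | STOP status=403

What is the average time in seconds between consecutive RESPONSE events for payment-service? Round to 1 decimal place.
119.3

To calculate average interval:

1. Find all RESPONSE events for payment-service in order
2. Calculate time gaps between consecutive events
3. Compute mean of gaps: 716 / 6 = 119.3 seconds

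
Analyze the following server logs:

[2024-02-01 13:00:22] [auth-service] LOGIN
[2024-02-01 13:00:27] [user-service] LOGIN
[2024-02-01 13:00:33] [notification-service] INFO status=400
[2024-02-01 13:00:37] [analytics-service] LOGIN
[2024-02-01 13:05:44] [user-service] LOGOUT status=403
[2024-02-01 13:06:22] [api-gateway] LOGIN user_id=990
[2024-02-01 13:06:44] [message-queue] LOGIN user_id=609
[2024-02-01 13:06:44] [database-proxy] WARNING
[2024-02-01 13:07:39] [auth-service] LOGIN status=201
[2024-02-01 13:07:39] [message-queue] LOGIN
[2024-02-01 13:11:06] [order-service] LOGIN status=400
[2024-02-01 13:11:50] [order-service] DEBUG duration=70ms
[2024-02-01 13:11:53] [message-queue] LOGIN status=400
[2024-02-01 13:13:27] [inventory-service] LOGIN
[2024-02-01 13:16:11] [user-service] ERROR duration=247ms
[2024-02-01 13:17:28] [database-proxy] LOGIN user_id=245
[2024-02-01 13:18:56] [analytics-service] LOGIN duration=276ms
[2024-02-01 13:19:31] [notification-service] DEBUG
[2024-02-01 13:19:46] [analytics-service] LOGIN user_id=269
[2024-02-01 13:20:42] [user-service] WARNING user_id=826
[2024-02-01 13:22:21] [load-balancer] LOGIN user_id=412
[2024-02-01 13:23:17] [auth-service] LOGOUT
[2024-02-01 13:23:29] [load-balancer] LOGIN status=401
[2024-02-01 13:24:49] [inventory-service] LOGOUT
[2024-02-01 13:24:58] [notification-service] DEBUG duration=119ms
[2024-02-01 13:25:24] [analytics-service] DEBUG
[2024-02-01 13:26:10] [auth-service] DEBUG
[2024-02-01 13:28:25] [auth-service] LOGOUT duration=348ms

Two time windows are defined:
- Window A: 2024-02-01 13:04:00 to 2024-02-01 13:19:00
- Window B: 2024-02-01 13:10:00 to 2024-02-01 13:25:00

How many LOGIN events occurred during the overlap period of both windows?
5

To find overlap events:

1. Window A: 2024-02-01 13:04:00 to 2024-02-01 13:19:00
2. Window B: 2024-02-01 13:10:00 to 2024-02-01 13:25:00
3. Overlap period: 2024-02-01 13:10:00 to 2024-02-01 13:19:00
4. Count LOGIN events in overlap: 5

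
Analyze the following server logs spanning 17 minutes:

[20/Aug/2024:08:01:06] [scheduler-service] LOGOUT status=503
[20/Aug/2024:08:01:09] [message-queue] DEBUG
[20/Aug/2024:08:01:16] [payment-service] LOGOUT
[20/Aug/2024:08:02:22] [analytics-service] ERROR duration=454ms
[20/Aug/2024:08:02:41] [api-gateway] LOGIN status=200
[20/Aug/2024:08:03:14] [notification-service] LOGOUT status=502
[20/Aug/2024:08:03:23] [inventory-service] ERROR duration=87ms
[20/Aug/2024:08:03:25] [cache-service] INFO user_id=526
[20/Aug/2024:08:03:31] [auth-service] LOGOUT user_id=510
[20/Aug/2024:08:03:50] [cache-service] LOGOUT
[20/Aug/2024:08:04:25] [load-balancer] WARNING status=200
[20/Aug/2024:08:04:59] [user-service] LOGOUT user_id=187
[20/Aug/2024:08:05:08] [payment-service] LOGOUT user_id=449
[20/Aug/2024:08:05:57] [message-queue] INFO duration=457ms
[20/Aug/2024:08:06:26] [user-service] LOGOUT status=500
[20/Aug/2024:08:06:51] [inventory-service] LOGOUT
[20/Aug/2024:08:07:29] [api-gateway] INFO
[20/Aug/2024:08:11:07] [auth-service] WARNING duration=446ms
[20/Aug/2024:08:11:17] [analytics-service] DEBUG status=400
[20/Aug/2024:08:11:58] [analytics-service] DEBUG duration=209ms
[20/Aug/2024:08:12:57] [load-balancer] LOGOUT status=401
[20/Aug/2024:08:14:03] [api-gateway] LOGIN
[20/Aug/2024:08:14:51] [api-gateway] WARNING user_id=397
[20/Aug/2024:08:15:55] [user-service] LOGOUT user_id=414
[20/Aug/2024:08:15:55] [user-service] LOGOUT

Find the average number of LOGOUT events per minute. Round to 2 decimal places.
0.71

To calculate the rate:

1. Count total LOGOUT events: 12
2. Total time period: 17 minutes
3. Rate = 12 / 17 = 0.71 events per minute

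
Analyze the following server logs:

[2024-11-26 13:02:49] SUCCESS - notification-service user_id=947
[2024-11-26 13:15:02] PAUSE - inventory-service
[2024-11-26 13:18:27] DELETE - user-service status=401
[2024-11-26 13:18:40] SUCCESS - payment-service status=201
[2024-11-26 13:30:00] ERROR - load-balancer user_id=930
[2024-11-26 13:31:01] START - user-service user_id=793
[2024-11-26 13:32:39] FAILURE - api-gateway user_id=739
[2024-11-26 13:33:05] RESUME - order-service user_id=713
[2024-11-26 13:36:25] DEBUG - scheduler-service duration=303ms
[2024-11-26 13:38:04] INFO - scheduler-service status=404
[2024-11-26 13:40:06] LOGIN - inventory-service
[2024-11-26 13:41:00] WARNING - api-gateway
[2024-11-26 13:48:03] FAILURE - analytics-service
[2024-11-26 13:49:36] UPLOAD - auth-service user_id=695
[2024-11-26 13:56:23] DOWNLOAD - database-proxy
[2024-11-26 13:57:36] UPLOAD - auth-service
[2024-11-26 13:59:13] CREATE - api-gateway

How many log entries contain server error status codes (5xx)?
0

To find matching entries:

1. Pattern to match: server error status codes (5xx)
2. Scan each log entry for the pattern
3. Count matches: 0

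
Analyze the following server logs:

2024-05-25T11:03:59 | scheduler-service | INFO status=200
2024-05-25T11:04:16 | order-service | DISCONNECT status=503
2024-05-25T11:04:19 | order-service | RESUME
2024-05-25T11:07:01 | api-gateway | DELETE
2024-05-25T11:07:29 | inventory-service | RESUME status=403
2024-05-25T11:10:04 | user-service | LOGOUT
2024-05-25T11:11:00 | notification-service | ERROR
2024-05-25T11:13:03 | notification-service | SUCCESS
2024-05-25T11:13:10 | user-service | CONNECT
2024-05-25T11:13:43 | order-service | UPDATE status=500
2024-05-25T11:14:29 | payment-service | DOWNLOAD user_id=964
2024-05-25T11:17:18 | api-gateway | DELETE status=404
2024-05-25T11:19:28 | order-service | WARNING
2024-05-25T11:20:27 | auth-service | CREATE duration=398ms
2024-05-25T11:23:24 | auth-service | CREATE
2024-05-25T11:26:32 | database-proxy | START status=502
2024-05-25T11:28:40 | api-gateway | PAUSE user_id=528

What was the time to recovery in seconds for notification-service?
123

To calculate recovery time:

1. Find ERROR event for notification-service: 2024-05-25T11:11:00
2. Find next SUCCESS event for notification-service: 2024-05-25T11:13:03
3. Recovery time: 2024-05-25T11:13:03 - 2024-05-25T11:11:00 = 123 seconds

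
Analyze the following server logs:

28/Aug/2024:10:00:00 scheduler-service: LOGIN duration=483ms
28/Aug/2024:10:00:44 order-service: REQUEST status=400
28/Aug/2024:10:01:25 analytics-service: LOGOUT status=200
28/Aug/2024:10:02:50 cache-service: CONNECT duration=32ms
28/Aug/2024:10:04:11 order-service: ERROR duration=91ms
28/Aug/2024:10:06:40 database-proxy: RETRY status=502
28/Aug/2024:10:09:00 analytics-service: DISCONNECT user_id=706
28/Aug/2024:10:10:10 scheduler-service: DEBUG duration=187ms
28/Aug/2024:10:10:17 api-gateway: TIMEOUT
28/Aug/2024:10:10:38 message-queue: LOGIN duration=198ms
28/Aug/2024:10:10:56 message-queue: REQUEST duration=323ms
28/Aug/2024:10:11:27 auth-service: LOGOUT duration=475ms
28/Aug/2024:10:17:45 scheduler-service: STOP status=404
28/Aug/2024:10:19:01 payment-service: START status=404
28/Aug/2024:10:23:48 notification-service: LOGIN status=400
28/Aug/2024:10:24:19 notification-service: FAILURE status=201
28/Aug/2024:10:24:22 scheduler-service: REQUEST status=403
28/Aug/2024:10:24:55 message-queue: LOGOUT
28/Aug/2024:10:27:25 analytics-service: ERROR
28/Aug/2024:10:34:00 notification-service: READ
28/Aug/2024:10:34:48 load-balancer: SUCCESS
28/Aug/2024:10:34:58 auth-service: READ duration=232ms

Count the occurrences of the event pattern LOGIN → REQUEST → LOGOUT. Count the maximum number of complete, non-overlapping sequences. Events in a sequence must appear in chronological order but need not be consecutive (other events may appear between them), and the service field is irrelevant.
3

To count sequences:

1. Look for pattern: LOGIN → REQUEST → LOGOUT
2. Greedily scan the log in chronological order, matching each sequence element in turn (ignoring service)
3. Each time the full pattern completes, increment the count and restart matching from the next event
4. Complete non-overlapping sequences found: 3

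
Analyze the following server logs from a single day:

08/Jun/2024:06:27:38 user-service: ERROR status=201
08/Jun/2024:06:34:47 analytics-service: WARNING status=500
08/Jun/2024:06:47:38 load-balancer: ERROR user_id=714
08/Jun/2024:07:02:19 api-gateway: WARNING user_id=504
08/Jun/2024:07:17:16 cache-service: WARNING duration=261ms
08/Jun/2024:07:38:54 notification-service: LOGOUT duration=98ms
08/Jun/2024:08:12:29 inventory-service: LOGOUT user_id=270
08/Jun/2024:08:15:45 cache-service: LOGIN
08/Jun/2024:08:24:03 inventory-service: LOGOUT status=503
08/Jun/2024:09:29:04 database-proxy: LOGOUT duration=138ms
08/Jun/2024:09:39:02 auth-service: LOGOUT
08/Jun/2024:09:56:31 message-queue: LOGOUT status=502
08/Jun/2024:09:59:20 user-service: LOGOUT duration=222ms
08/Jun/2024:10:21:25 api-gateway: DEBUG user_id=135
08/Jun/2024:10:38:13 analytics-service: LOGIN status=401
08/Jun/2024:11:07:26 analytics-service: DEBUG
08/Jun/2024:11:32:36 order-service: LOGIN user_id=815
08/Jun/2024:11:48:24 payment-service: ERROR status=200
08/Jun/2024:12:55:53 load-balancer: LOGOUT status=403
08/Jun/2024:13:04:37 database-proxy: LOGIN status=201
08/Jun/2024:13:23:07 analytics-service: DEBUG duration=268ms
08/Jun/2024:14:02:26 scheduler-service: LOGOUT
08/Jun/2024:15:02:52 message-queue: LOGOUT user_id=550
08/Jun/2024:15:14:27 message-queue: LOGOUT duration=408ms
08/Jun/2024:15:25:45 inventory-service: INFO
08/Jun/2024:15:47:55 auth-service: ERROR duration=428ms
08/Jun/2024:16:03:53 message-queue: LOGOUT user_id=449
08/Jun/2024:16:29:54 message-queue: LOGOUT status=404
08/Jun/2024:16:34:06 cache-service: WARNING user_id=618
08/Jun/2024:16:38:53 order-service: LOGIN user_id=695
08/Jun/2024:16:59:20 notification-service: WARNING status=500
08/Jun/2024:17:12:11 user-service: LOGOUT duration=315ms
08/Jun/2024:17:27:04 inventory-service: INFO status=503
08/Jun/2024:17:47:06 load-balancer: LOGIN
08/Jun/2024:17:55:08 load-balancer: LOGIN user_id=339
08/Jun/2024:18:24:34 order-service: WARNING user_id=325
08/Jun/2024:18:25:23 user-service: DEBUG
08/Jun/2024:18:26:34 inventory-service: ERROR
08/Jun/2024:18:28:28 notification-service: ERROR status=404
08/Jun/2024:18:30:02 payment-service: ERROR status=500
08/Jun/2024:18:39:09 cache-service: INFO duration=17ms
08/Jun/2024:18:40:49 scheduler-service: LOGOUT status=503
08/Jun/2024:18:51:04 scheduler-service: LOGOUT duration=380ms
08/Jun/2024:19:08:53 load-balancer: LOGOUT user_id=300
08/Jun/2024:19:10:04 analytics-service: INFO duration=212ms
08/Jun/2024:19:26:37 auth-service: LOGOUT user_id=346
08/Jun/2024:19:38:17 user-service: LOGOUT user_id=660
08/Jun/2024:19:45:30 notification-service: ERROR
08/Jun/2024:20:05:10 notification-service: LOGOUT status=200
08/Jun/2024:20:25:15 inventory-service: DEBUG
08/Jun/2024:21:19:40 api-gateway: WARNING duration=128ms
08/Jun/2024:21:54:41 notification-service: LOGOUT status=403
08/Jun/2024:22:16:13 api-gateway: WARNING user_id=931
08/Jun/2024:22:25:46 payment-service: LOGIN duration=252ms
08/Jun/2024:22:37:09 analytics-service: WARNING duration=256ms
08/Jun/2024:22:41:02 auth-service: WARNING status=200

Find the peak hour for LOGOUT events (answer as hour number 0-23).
9

To find the peak hour:

1. Group all LOGOUT events by hour
2. Count events in each hour
3. Find hour with maximum count
4. Peak hour: 9 (with 4 events)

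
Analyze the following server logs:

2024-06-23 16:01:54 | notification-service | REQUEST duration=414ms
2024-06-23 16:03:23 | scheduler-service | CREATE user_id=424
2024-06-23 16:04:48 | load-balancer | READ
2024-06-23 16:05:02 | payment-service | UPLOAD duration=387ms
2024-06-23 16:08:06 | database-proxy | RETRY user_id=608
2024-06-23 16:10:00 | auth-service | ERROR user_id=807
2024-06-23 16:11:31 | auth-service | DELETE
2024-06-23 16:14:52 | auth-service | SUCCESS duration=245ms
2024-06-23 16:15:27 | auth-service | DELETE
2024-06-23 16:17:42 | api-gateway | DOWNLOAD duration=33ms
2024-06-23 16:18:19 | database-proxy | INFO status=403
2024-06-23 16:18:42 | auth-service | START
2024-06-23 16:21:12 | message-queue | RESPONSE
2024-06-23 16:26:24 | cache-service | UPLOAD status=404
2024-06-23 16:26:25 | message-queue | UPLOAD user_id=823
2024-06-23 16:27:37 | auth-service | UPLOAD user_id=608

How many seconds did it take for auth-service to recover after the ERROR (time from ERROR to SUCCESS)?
292

To calculate recovery time:

1. Find ERROR event for auth-service: 2024-06-23 16:10:00
2. Find next SUCCESS event for auth-service: 2024-06-23 16:14:52
3. Recovery time: 2024-06-23 16:14:52 - 2024-06-23 16:10:00 = 292 seconds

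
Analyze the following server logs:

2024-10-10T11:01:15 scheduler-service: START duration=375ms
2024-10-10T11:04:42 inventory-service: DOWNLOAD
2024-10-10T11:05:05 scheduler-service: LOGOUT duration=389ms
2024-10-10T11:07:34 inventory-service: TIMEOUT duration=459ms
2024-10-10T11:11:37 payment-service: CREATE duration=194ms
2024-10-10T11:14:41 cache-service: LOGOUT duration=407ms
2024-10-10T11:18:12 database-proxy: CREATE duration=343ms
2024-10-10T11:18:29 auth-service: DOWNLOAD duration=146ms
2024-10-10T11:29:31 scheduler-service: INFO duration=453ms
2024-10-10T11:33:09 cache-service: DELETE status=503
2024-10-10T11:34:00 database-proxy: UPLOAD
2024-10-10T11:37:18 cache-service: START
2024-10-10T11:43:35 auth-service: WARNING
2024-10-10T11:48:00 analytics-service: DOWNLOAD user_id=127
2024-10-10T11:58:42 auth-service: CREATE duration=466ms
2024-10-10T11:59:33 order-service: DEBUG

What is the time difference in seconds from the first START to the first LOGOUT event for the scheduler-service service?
230

To find the time between events:

1. Locate the first START event for scheduler-service: 2024-10-10T11:01:15
2. Locate the first LOGOUT event for scheduler-service: 2024-10-10T11:05:05
3. Calculate the difference: 2024-10-10T11:05:05 - 2024-10-10T11:01:15 = 230 seconds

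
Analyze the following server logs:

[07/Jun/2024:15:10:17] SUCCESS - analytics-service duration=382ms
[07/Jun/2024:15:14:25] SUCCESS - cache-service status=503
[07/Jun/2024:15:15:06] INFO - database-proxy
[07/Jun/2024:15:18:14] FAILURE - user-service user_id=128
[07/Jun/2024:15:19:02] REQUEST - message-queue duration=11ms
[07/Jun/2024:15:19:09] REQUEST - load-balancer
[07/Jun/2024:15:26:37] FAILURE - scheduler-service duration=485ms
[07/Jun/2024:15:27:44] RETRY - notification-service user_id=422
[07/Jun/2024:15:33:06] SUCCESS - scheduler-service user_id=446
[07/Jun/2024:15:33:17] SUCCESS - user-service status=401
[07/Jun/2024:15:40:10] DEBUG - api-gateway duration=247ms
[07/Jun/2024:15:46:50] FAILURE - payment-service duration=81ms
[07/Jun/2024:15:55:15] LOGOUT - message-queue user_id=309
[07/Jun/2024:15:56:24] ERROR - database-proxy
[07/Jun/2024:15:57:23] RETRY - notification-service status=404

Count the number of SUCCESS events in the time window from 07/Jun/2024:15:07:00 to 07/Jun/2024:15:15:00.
2

To count events in the time window:

1. Window boundaries: 07/Jun/2024:15:07:00 to 07/Jun/2024:15:15:00
2. Filter for SUCCESS events within this window
3. Count matching events: 2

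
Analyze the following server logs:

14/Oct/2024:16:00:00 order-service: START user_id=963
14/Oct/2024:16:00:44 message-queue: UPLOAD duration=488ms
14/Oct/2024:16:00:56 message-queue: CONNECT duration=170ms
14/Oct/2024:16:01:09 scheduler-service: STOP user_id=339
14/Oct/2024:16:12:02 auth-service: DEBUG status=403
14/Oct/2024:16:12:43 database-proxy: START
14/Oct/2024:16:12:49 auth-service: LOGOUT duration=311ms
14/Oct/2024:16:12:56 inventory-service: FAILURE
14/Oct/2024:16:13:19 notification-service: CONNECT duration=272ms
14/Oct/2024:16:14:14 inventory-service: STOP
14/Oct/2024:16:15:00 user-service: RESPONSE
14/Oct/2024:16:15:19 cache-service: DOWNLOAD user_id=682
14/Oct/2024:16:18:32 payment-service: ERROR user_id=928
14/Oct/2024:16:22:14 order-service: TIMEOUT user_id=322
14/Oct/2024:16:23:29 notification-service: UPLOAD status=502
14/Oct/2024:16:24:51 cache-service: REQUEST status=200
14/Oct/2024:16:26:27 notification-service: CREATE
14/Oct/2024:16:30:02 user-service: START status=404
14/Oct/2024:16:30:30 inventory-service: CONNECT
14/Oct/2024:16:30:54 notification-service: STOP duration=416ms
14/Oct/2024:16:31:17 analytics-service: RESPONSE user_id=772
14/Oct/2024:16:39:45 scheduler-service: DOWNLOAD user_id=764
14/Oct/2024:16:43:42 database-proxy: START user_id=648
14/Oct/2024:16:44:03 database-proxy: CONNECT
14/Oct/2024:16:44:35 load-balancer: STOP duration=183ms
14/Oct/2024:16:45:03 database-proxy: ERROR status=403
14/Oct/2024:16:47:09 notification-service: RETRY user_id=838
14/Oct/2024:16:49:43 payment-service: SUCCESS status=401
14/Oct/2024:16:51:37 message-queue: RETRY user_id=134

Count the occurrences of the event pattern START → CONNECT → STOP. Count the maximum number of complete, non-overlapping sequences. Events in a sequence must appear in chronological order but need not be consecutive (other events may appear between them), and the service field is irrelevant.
4

To count sequences:

1. Look for pattern: START → CONNECT → STOP
2. Greedily scan the log in chronological order, matching each sequence element in turn (ignoring service)
3. Each time the full pattern completes, increment the count and restart matching from the next event
4. Complete non-overlapping sequences found: 4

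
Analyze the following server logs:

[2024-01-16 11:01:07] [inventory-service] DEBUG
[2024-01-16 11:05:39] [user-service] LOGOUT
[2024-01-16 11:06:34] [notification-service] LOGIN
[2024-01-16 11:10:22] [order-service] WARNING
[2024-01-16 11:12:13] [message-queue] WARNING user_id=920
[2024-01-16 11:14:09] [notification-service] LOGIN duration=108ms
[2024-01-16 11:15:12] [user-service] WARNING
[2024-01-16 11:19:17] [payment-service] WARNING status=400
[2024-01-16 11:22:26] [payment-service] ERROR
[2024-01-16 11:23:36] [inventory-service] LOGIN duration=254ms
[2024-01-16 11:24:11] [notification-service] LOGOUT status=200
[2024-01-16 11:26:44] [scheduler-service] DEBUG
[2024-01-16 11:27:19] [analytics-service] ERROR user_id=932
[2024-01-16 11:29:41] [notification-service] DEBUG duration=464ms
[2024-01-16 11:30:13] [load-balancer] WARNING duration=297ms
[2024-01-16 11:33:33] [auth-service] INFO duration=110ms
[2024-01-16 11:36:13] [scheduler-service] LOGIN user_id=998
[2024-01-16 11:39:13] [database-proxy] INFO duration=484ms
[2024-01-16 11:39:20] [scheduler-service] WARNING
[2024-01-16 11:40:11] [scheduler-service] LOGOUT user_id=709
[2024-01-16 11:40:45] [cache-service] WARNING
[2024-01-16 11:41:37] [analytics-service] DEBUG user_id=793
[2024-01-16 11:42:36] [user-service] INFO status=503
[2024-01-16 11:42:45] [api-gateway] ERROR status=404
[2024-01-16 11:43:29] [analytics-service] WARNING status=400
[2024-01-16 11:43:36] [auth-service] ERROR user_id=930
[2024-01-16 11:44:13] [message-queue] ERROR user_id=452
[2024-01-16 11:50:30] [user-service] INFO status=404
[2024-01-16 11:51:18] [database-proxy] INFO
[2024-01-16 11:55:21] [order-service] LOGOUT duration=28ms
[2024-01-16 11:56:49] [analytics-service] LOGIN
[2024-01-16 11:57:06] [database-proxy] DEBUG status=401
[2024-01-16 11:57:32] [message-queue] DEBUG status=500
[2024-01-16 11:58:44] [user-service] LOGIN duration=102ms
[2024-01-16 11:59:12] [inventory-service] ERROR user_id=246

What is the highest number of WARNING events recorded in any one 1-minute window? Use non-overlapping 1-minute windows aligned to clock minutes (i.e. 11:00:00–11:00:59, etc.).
1

To find the burst window:

1. Divide the log period into non-overlapping 1-minute windows starting at 11:00
2. Count WARNING events in each window
3. Find the window with maximum count
4. Maximum events in a window: 1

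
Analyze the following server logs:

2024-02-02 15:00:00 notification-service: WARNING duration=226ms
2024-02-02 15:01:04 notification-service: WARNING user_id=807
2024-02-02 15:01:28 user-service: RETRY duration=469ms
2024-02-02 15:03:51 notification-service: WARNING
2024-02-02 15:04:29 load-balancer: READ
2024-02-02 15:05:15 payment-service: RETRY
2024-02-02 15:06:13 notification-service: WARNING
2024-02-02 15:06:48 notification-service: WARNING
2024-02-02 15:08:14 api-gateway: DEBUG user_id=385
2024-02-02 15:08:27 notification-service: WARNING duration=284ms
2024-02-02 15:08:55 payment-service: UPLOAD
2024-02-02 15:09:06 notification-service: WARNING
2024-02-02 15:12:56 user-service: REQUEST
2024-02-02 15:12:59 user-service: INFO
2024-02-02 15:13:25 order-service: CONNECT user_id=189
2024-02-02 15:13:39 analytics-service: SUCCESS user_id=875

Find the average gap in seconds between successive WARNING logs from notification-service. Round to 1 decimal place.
91.0

To calculate average interval:

1. Find all WARNING events for notification-service in order
2. Calculate time gaps between consecutive events
3. Compute mean of gaps: 546 / 6 = 91.0 seconds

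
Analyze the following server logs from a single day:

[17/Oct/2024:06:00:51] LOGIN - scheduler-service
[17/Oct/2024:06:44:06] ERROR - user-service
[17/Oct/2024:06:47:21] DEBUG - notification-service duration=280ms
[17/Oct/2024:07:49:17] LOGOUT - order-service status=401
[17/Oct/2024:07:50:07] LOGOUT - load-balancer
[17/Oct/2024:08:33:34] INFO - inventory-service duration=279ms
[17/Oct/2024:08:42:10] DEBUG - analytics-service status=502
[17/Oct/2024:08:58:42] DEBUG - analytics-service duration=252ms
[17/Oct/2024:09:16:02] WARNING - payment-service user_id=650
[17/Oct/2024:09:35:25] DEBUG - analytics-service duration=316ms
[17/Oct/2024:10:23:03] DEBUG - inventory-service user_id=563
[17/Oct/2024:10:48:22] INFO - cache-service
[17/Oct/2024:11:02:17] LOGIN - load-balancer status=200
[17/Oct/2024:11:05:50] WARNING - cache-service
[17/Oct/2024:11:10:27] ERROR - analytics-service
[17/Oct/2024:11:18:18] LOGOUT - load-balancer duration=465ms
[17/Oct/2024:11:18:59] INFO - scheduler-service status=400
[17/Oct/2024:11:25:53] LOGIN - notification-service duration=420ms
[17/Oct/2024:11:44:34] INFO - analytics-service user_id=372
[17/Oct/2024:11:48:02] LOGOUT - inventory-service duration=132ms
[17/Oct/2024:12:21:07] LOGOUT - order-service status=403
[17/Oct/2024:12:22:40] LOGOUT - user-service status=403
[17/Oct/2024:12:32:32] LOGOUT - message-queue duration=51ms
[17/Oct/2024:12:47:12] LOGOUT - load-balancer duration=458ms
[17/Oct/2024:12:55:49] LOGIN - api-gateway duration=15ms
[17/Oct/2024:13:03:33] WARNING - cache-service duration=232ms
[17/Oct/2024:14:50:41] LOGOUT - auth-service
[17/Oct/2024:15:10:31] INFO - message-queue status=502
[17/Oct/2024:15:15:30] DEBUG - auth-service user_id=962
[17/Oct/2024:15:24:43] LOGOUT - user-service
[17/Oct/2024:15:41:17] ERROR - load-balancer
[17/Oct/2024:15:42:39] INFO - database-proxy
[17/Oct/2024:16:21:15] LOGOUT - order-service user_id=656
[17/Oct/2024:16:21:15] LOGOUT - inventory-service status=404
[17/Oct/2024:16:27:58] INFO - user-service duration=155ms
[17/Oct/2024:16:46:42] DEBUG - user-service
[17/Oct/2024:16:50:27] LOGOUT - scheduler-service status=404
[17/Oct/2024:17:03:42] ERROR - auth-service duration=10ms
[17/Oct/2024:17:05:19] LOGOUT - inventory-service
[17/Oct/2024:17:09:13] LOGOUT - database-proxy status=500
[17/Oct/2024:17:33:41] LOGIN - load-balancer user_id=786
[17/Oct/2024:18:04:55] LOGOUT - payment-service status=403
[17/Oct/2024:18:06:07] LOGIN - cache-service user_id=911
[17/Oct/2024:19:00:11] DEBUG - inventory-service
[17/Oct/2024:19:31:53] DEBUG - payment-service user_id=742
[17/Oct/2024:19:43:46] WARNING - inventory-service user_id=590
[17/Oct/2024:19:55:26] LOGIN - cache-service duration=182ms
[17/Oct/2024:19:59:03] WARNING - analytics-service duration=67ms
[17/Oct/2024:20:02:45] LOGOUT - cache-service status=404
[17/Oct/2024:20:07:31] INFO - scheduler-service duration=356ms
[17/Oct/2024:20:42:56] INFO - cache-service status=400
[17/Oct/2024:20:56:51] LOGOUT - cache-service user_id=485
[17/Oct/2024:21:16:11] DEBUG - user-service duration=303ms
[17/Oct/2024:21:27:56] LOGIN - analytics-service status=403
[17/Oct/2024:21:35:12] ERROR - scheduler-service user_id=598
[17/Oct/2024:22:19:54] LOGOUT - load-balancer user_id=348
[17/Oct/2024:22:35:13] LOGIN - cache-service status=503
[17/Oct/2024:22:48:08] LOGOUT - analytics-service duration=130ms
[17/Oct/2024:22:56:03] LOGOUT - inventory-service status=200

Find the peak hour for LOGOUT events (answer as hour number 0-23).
12

To find the peak hour:

1. Group all LOGOUT events by hour
2. Count events in each hour
3. Find hour with maximum count
4. Peak hour: 12 (with 4 events)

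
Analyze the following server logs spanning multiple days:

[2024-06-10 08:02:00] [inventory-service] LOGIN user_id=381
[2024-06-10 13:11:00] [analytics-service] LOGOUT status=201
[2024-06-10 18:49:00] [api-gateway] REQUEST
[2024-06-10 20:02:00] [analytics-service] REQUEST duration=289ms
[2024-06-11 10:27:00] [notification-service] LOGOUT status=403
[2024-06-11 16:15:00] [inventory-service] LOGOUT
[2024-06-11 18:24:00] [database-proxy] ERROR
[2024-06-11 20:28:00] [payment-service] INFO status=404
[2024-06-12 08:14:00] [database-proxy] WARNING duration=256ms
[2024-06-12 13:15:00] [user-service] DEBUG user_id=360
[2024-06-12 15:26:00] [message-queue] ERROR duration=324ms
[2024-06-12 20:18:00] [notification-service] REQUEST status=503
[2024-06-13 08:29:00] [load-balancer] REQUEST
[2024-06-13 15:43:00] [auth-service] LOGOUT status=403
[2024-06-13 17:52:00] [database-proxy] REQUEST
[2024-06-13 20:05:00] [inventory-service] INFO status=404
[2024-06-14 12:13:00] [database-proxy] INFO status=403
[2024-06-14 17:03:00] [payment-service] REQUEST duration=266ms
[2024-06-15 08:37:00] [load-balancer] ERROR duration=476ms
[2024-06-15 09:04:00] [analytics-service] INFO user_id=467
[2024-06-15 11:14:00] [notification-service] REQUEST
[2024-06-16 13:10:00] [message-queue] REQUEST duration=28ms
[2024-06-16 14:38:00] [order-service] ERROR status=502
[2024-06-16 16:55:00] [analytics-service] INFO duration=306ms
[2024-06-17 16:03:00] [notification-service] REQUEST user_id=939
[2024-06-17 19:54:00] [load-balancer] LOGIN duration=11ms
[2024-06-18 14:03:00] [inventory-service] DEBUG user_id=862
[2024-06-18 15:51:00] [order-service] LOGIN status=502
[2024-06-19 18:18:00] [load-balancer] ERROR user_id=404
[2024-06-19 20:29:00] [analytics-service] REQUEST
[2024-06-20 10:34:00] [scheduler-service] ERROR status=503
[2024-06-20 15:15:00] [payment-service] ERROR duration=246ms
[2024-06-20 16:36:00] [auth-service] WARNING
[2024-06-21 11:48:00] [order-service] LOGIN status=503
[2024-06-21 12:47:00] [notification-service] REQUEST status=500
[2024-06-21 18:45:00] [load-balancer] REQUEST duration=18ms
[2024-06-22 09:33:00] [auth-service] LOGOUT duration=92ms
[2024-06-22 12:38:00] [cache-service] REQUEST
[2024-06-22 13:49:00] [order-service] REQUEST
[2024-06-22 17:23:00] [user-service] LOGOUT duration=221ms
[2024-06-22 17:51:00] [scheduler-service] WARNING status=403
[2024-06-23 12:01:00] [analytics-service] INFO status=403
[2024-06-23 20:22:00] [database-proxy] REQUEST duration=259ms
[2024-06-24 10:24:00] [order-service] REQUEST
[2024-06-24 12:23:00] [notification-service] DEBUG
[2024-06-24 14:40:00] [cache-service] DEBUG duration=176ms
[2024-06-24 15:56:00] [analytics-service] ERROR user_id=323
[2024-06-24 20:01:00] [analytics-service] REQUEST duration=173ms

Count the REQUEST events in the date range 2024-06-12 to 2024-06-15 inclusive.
5

To filter by date range:

1. Date range: 2024-06-12 through 2024-06-15, both dates inclusive
2. Filter for REQUEST events whose date falls in this range
3. Count matching events: 5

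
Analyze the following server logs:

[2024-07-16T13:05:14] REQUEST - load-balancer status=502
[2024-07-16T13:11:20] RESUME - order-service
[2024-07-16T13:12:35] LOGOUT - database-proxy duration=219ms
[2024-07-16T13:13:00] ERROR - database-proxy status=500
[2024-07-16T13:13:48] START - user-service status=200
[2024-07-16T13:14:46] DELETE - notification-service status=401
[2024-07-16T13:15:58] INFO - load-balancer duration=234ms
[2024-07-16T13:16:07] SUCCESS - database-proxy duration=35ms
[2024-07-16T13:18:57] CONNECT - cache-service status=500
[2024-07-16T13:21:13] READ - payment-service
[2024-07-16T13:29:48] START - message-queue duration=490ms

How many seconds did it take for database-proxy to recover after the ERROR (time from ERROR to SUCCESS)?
187

To calculate recovery time:

1. Find ERROR event for database-proxy: 2024-07-16T13:13:00
2. Find next SUCCESS event for database-proxy: 2024-07-16T13:16:07
3. Recovery time: 2024-07-16T13:16:07 - 2024-07-16T13:13:00 = 187 seconds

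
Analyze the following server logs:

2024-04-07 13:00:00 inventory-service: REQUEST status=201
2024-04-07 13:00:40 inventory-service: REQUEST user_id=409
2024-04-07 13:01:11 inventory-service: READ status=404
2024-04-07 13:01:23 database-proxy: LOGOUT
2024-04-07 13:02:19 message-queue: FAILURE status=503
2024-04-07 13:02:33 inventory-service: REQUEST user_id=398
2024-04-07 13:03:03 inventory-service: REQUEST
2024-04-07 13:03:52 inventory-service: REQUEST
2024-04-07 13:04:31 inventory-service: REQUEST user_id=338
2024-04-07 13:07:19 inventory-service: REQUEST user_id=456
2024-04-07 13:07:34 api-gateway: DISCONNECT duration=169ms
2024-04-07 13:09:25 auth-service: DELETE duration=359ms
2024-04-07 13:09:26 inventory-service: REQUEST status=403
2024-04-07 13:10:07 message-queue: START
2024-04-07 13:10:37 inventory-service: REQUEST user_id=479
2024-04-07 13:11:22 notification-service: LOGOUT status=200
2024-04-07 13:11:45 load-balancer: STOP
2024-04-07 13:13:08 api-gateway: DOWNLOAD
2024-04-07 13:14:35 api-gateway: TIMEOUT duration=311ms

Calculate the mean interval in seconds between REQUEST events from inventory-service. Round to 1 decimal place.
79.6

To calculate average interval:

1. Find all REQUEST events for inventory-service in order
2. Calculate time gaps between consecutive events
3. Compute mean of gaps: 637 / 8 = 79.6 seconds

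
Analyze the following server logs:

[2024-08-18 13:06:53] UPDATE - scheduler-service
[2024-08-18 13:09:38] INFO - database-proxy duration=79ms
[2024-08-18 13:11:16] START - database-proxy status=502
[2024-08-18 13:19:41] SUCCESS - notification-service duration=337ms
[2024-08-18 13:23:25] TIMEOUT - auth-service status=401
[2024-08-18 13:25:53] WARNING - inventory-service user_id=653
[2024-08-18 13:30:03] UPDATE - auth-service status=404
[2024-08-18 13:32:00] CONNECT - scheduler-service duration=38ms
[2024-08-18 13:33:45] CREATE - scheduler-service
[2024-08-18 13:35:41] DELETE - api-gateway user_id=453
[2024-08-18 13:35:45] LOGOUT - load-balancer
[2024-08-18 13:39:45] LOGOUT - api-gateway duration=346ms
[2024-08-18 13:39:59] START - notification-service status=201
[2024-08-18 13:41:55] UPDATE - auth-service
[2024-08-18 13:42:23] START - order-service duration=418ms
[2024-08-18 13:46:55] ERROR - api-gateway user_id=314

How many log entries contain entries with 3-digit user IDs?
3

To find matching entries:

1. Pattern to match: entries with 3-digit user IDs
2. Scan each log entry for the pattern
3. Count matches: 3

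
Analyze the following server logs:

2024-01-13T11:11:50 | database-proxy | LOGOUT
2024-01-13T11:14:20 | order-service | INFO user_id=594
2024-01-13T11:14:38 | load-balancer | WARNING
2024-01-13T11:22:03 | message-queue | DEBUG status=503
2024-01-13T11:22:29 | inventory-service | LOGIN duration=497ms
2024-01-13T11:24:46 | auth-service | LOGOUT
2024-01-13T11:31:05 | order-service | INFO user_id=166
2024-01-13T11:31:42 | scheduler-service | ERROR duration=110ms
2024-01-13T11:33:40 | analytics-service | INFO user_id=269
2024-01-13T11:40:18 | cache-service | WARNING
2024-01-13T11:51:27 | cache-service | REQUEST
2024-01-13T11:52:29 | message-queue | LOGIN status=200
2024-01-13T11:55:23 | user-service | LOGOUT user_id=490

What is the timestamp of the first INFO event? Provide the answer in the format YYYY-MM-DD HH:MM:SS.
2024-01-13 11:14:20

To find the first event:

1. Filter for all INFO events
2. Sort by timestamp
3. Select the first one
4. Timestamp: 2024-01-13 11:14:20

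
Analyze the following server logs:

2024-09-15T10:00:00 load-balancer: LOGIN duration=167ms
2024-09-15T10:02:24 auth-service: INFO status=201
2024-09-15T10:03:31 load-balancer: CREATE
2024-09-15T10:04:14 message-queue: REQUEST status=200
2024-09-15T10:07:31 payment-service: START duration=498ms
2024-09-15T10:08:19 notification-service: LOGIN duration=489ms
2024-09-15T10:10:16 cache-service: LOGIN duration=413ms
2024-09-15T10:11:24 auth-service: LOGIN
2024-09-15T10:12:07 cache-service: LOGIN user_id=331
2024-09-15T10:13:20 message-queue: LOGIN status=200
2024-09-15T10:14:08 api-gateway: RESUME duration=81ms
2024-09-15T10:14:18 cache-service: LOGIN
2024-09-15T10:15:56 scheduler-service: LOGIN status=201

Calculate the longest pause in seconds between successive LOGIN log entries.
499

To find the longest gap:

1. Extract all LOGIN events in chronological order
2. Calculate time differences between consecutive events
3. Find the maximum difference
4. Longest gap: 499 seconds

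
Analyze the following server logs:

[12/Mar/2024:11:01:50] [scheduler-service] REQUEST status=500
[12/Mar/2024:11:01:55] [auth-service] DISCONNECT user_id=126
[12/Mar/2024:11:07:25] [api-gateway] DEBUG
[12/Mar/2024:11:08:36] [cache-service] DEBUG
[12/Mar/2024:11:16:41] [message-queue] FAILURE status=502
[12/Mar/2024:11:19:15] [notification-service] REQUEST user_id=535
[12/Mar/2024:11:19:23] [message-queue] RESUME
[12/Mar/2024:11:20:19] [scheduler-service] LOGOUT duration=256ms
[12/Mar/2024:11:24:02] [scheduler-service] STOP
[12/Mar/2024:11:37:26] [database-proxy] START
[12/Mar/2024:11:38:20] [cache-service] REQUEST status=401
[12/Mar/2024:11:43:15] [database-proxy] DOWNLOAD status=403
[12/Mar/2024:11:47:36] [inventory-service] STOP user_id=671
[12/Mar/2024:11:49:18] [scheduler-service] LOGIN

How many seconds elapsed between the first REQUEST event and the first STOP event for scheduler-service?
1332

To find the time between events:

1. Locate the first REQUEST event for scheduler-service: 12/Mar/2024:11:01:50
2. Locate the first STOP event for scheduler-service: 12/Mar/2024:11:24:02
3. Calculate the difference: 12/Mar/2024:11:24:02 - 12/Mar/2024:11:01:50 = 1332 seconds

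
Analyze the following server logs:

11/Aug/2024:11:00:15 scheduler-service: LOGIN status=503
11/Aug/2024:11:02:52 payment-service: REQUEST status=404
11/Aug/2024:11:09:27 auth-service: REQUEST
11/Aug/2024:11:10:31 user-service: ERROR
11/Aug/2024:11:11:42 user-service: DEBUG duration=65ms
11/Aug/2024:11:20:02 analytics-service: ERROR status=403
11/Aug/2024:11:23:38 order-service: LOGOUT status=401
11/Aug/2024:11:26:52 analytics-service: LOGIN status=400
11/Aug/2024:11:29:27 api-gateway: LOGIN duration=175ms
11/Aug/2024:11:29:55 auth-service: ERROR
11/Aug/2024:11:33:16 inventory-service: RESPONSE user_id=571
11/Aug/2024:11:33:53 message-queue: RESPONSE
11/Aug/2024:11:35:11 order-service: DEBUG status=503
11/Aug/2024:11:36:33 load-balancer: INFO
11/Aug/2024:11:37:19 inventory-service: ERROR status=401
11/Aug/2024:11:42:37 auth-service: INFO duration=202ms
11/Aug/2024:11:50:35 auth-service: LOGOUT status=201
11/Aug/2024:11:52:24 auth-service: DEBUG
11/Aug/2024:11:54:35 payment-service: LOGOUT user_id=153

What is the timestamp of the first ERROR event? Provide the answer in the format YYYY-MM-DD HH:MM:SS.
2024-08-11 11:10:31

To find the first event:

1. Filter for all ERROR events
2. Sort by timestamp
3. Select the first one
4. Timestamp: 2024-08-11 11:10:31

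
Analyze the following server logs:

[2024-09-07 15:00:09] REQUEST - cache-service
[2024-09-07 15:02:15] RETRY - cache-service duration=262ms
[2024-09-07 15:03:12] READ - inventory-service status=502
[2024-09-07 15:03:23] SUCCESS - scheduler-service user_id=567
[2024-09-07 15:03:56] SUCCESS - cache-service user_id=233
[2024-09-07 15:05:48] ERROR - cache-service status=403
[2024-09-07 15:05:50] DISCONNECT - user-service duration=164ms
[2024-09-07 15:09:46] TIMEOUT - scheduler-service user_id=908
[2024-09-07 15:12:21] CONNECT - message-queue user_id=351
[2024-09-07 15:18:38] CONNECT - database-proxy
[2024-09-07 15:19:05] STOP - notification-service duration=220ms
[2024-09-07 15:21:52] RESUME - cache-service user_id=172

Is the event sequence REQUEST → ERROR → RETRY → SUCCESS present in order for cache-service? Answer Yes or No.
No

To verify sequence order:

1. Find all events in sequence REQUEST → ERROR → RETRY → SUCCESS for cache-service
2. Extract their timestamps
3. Check if timestamps are in ascending order
4. Result: No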